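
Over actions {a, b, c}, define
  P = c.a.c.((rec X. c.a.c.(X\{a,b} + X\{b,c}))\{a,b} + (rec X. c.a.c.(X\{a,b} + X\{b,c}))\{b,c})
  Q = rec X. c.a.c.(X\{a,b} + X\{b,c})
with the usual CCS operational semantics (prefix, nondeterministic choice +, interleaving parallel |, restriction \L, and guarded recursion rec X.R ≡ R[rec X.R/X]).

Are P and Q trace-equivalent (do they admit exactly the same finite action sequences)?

P's transition system — 5 states:
  s0 = c.a.c.((rec X. c.a.c.(X\{a,b} + X\{b,c}))\{a,b} + (rec X. c.a.c.(X\{a,b} + X\{b,c}))\{b,c}) :: ··c··> s1
  s1 = a.c.((rec X. c.a.c.(X\{a,b} + X\{b,c}))\{a,b} + (rec X. c.a.c.(X\{a,b} + X\{b,c}))\{b,c}) :: ··a··> s2
  s2 = c.((rec X. c.a.c.(X\{a,b} + X\{b,c}))\{a,b} + (rec X. c.a.c.(X\{a,b} + X\{b,c}))\{b,c}) :: ··c··> s3
  s3 = (rec X. c.a.c.(X\{a,b} + X\{b,c}))\{a,b} + (rec X. c.a.c.(X\{a,b} + X\{b,c}))\{b,c} :: ··c··> s4
  s4 = (a.c.((rec X. c.a.c.(X\{a,b} + X\{b,c}))\{a,b} + (rec X. c.a.c.(X\{a,b} + X\{b,c}))\{b,c}))\{a,b} :: (no moves)
Q's transition system — 5 states:
  t0 = rec X. c.a.c.(X\{a,b} + X\{b,c}) :: ··c··> t1
  t1 = a.c.((rec X. c.a.c.(X\{a,b} + X\{b,c}))\{a,b} + (rec X. c.a.c.(X\{a,b} + X\{b,c}))\{b,c}) :: ··a··> t2
  t2 = c.((rec X. c.a.c.(X\{a,b} + X\{b,c}))\{a,b} + (rec X. c.a.c.(X\{a,b} + X\{b,c}))\{b,c}) :: ··c··> t3
  t3 = (rec X. c.a.c.(X\{a,b} + X\{b,c}))\{a,b} + (rec X. c.a.c.(X\{a,b} + X\{b,c}))\{b,c} :: ··c··> t4
  t4 = (a.c.((rec X. c.a.c.(X\{a,b} + X\{b,c}))\{a,b} + (rec X. c.a.c.(X\{a,b} + X\{b,c}))\{b,c}))\{a,b} :: (no moves)
Bisimilarity quotient blocks:
  B0 = {s0, t0}
  B1 = {s1, t1}
  B2 = {s2, t2}
  B3 = {s3, t3}
  B4 = {s4, t4}
s0 ∈ B0, t0 ∈ B0 → same block
Bisimilar ⇒ trace-equivalent.

traces(P) = traces(Q)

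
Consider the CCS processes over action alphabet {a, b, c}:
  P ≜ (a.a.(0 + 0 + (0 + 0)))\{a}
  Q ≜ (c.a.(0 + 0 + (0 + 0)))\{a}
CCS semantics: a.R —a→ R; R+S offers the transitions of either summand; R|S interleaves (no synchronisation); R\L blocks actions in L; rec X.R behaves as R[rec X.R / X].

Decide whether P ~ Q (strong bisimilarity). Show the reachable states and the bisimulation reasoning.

NO

LTS(P): 1 reachable states
  m0 = (a.a.(0 + 0 + (0 + 0)))\{a} ⊢ ∅
LTS(Q): 2 reachable states
  n0 = (c.a.(0 + 0 + (0 + 0)))\{a} ⊢ -c-> n1
  n1 = (a.(0 + 0 + (0 + 0)))\{a} ⊢ ∅
Partition-refinement fixed point:
  B0 = {m0, n1}
  B1 = {n0}
m0 ∈ B0, n0 ∈ B1 → different blocks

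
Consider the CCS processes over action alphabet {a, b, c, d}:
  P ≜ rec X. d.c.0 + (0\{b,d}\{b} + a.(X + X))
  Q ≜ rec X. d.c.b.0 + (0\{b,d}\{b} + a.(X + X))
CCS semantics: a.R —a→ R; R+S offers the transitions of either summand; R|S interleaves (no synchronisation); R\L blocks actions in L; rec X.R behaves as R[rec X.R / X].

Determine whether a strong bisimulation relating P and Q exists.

Reachable graph of P (4 states):
  s0 = rec X. d.c.0 + (0\{b,d}\{b} + a.(X + X)) :: ··a··> s1, ··d··> s2
  s1 = (rec X. d.c.0 + (0\{b,d}\{b} + a.(X + X))) + (rec X. d.c.0 + (0\{b,d}\{b} + a.(X + X))) :: ··a··> s1, ··d··> s2
  s2 = c.0 :: ··c··> s3
  s3 = 0 :: deadlocked
Reachable graph of Q (5 states):
  t0 = rec X. d.c.b.0 + (0\{b,d}\{b} + a.(X + X)) :: ··a··> t1, ··d··> t2
  t1 = (rec X. d.c.b.0 + (0\{b,d}\{b} + a.(X + X))) + (rec X. d.c.b.0 + (0\{b,d}\{b} + a.(X + X))) :: ··a··> t1, ··d··> t2
  t2 = c.b.0 :: ··c··> t3
  t3 = b.0 :: ··b··> t4
  t4 = 0 :: deadlocked
Bisimilarity quotient blocks:
  B0 = {s0, s1}
  B1 = {s2}
  B2 = {s3, t4}
  B3 = {t0, t1}
  B4 = {t2}
  B5 = {t3}
s0 ∈ B0, t0 ∈ B3 → different blocks

P ≁ Q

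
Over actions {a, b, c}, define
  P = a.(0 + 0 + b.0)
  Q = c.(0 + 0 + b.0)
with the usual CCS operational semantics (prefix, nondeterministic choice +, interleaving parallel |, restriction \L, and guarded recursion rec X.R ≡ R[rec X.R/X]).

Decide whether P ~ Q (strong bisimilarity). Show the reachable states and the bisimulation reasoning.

LTS(P): 3 reachable states
  s0 = a.(0 + 0 + b.0) has moves -a-> s1
  s1 = 0 + 0 + b.0 has moves -b-> s2
  s2 = 0 has moves (no moves)
LTS(Q): 3 reachable states
  t0 = c.(0 + 0 + b.0) has moves -c-> t1
  t1 = 0 + 0 + b.0 has moves -b-> t2
  t2 = 0 has moves (no moves)
Partition-refinement fixed point:
  B0 = {s0}
  B1 = {s1, t1}
  B2 = {s2, t2}
  B3 = {t0}
s0 ∈ B0, t0 ∈ B3 → different blocks

NO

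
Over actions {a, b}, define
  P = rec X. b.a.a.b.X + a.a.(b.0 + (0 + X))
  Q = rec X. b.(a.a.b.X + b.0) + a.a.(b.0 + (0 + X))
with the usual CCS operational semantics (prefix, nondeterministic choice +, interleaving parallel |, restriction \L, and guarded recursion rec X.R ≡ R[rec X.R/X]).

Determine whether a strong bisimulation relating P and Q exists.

NO

LTS(P): 7 reachable states
  p0 = rec X. b.a.a.b.X + a.a.(b.0 + (0 + X)) ⊢ =a=> p1, =b=> p2
  p1 = a.(b.0 + (0 + (rec X. b.a.a.b.X + a.a.(b.0 + (0 + X))))) ⊢ =a=> p3
  p2 = a.a.b.(rec X. b.a.a.b.X + a.a.(b.0 + (0 + X))) ⊢ =a=> p4
  p3 = b.0 + (0 + (rec X. b.a.a.b.X + a.a.(b.0 + (0 + X)))) ⊢ =a=> p1, =b=> p2, =b=> p5
  p4 = a.b.(rec X. b.a.a.b.X + a.a.(b.0 + (0 + X))) ⊢ =a=> p6
  p5 = 0 ⊢ ·
  p6 = b.(rec X. b.a.a.b.X + a.a.(b.0 + (0 + X))) ⊢ =b=> p0
LTS(Q): 7 reachable states
  q0 = rec X. b.(a.a.b.X + b.0) + a.a.(b.0 + (0 + X)) ⊢ =a=> q1, =b=> q2
  q1 = a.(b.0 + (0 + (rec X. b.(a.a.b.X + b.0) + a.a.(b.0 + (0 + X))))) ⊢ =a=> q3
  q2 = a.a.b.(rec X. b.(a.a.b.X + b.0) + a.a.(b.0 + (0 + X))) + b.0 ⊢ =a=> q4, =b=> q5
  q3 = b.0 + (0 + (rec X. b.(a.a.b.X + b.0) + a.a.(b.0 + (0 + X)))) ⊢ =a=> q1, =b=> q2, =b=> q5
  q4 = a.b.(rec X. b.(a.a.b.X + b.0) + a.a.(b.0 + (0 + X))) ⊢ =a=> q6
  q5 = 0 ⊢ ·
  q6 = b.(rec X. b.(a.a.b.X + b.0) + a.a.(b.0 + (0 + X))) ⊢ =b=> q0
Partition-refinement fixed point:
  B0 = {p0}
  B1 = {p1}
  B2 = {p3}
  B3 = {p2}
  B4 = {p4}
  B5 = {p6}
  B6 = {p5, q5}
  B7 = {q0}
  B8 = {q2}
  B9 = {q4}
  B10 = {q6}
  B11 = {q1}
  B12 = {q3}
p0 ∈ B0, q0 ∈ B7 → different blocks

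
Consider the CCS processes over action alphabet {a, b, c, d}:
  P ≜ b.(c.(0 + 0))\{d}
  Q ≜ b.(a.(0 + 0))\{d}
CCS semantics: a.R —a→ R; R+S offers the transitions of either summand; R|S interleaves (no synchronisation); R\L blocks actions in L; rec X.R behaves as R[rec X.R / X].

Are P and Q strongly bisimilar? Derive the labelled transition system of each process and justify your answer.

NO

Reachable graph of P (3 states):
  u0 = b.(c.(0 + 0))\{d} has moves —b→ u1
  u1 = (c.(0 + 0))\{d} has moves —c→ u2
  u2 = (0 + 0)\{d} has moves stopped
Reachable graph of Q (3 states):
  v0 = b.(a.(0 + 0))\{d} has moves —b→ v1
  v1 = (a.(0 + 0))\{d} has moves —a→ v2
  v2 = (0 + 0)\{d} has moves stopped
Coarsest stable partition (strong bisimilarity classes):
  B0 = {u0}
  B1 = {u1}
  B2 = {u2, v2}
  B3 = {v0}
  B4 = {v1}
u0 ∈ B0, v0 ∈ B3 → different blocks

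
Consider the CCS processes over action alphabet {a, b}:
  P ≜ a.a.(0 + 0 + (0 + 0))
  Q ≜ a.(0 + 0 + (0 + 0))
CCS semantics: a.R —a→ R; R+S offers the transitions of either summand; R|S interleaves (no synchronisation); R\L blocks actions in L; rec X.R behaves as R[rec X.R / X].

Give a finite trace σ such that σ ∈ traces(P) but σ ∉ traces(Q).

aa

P's transition system — 3 states:
  s0 = a.a.(0 + 0 + (0 + 0)) ⊢ --a--▸ s1
  s1 = a.(0 + 0 + (0 + 0)) ⊢ --a--▸ s2
  s2 = 0 + 0 + (0 + 0) ⊢ ∅
Q's transition system — 2 states:
  t0 = a.(0 + 0 + (0 + 0)) ⊢ --a--▸ t1
  t1 = 0 + 0 + (0 + 0) ⊢ ∅
Executing aa from P (initial set {s0}):
  after a @ step 1: {s1}
  after a @ step 2: {s2}
  ✓ P
Executing aa from Q (initial set {t0}):
  after a @ step 1: {t1}
  after a @ step 2: ∅  — Q cannot continue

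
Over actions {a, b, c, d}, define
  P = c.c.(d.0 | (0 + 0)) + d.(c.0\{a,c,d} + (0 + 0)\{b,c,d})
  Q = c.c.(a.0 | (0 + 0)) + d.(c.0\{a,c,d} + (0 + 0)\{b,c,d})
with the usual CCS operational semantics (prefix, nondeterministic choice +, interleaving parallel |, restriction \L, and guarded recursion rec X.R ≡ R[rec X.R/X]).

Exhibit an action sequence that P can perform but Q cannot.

ccd

P's transition system — 6 states:
  u0 = c.c.(d.0 | (0 + 0)) + d.(c.0\{a,c,d} + (0 + 0)\{b,c,d}) :: =c=> u1, =d=> u2
  u1 = c.(d.0 | (0 + 0)) :: =c=> u3
  u2 = c.0\{a,c,d} + (0 + 0)\{b,c,d} :: =c=> u4
  u3 = d.0 | (0 + 0) :: =d=> u5
  u4 = 0\{a,c,d} :: stopped
  u5 = 0 | (0 + 0) :: stopped
Q's transition system — 6 states:
  v0 = c.c.(a.0 | (0 + 0)) + d.(c.0\{a,c,d} + (0 + 0)\{b,c,d}) :: =c=> v1, =d=> v2
  v1 = c.(a.0 | (0 + 0)) :: =c=> v3
  v2 = c.0\{a,c,d} + (0 + 0)\{b,c,d} :: =c=> v4
  v3 = a.0 | (0 + 0) :: =a=> v5
  v4 = 0\{a,c,d} :: stopped
  v5 = 0 | (0 + 0) :: stopped
Executing ccd from P (initial set {u0}):
  [1] c ⇒ {u1}
  [2] c ⇒ {u3}
  [3] d ⇒ {u5}
  ✓ P
Executing ccd from Q (initial set {v0}):
  [1] c ⇒ {v1}
  [2] c ⇒ {v3}
  [3] d ⇒ no successor for Q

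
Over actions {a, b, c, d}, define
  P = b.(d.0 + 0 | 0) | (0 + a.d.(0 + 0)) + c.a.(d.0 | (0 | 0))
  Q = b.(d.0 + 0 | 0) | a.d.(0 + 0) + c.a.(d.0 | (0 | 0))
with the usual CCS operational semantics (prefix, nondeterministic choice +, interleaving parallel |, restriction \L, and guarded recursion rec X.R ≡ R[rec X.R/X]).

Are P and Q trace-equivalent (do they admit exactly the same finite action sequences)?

traces(P) = traces(Q)

P's transition system — 12 states:
  u0 = b.(d.0 + 0 | 0) | (0 + a.d.(0 + 0)) + c.a.(d.0 | (0 | 0)) :: —a→ u1, —b→ u2, —c→ u3
  u1 = b.(d.0 + 0 | 0) | d.(0 + 0) :: —b→ u4, —d→ u5
  u2 = (d.0 + 0 | 0) | (0 + a.d.(0 + 0)) :: —a→ u4, —d→ u6
  u3 = a.(d.0 | (0 | 0)) :: —a→ u7
  u4 = (d.0 + 0 | 0) | d.(0 + 0) :: —d→ u8, —d→ u9
  u5 = b.(d.0 + 0 | 0) | (0 + 0) :: —b→ u8
  u6 = 0 | (0 + a.d.(0 + 0)) :: —a→ u9
  u7 = d.0 | (0 | 0) :: —d→ u10
  u8 = (d.0 + 0 | 0) | (0 + 0) :: —d→ u11
  u9 = 0 | d.(0 + 0) :: —d→ u11
  u10 = 0 | (0 | 0) :: stopped
  u11 = 0 | (0 + 0) :: stopped
Q's transition system — 12 states:
  v0 = b.(d.0 + 0 | 0) | a.d.(0 + 0) + c.a.(d.0 | (0 | 0)) :: —a→ v1, —b→ v2, —c→ v3
  v1 = b.(d.0 + 0 | 0) | d.(0 + 0) :: —b→ v4, —d→ v5
  v2 = (d.0 + 0 | 0) | a.d.(0 + 0) :: —a→ v4, —d→ v6
  v3 = a.(d.0 | (0 | 0)) :: —a→ v7
  v4 = (d.0 + 0 | 0) | d.(0 + 0) :: —d→ v8, —d→ v9
  v5 = b.(d.0 + 0 | 0) | (0 + 0) :: —b→ v8
  v6 = 0 | a.d.(0 + 0) :: —a→ v9
  v7 = d.0 | (0 | 0) :: —d→ v10
  v8 = (d.0 + 0 | 0) | (0 + 0) :: —d→ v11
  v9 = 0 | d.(0 + 0) :: —d→ v11
  v10 = 0 | (0 | 0) :: stopped
  v11 = 0 | (0 + 0) :: stopped
Coarsest stable partition (strong bisimilarity classes):
  B0 = {u0, v0}
  B1 = {u1, v1}
  B2 = {u4, v4}
  B3 = {u7, u8, u9, v7, v8, v9}
  B4 = {u10, u11, v10, v11}
  B5 = {u5, v5}
  B6 = {u3, u6, v3, v6}
  B7 = {u2, v2}
u0 ∈ B0, v0 ∈ B0 → same block
Bisimilar ⇒ trace-equivalent.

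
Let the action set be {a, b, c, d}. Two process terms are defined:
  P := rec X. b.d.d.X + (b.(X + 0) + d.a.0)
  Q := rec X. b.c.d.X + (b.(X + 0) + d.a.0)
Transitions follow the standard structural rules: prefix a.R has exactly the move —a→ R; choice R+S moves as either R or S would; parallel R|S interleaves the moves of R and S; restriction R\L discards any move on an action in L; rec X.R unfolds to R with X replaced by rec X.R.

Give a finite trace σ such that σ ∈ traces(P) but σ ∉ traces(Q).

P's transition system — 6 states:
  p0 = rec X. b.d.d.X + (b.(X + 0) + d.a.0) has moves --b--▸ p1, --b--▸ p2, --d--▸ p3
  p1 = (rec X. b.d.d.X + (b.(X + 0) + d.a.0)) + 0 has moves --b--▸ p1, --b--▸ p2, --d--▸ p3
  p2 = d.d.(rec X. b.d.d.X + (b.(X + 0) + d.a.0)) has moves --d--▸ p4
  p3 = a.0 has moves --a--▸ p5
  p4 = d.(rec X. b.d.d.X + (b.(X + 0) + d.a.0)) has moves --d--▸ p0
  p5 = 0 has moves stopped
Q's transition system — 6 states:
  q0 = rec X. b.c.d.X + (b.(X + 0) + d.a.0) has moves --b--▸ q1, --b--▸ q2, --d--▸ q3
  q1 = (rec X. b.c.d.X + (b.(X + 0) + d.a.0)) + 0 has moves --b--▸ q1, --b--▸ q2, --d--▸ q3
  q2 = c.d.(rec X. b.c.d.X + (b.(X + 0) + d.a.0)) has moves --c--▸ q4
  q3 = a.0 has moves --a--▸ q5
  q4 = d.(rec X. b.c.d.X + (b.(X + 0) + d.a.0)) has moves --d--▸ q0
  q5 = 0 has moves stopped
Trace ⟨bdd⟩ through P, begin at {p0}:
  step 1 (b): {p1, p2}
  step 2 (d): {p3, p4}
  step 3 (d): {p0}
  ✓ P
Trace ⟨bdd⟩ through Q, begin at {q0}:
  step 1 (b): {q1, q2}
  step 2 (d): {q3}
  step 3 (d): ∅ (Q stuck)

bdd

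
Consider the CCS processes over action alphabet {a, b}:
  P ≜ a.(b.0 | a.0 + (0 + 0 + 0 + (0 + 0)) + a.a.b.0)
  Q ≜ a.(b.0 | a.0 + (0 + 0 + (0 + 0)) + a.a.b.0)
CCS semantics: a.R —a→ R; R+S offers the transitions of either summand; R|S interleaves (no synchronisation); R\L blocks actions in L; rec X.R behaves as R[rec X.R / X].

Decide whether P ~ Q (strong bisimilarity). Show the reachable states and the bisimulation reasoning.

YES

Reachable graph of P (8 states):
  p0 = a.(b.0 | a.0 + (0 + 0 + 0 + (0 + 0)) + a.a.b.0) has moves --a--▸ p1
  p1 = b.0 | a.0 + (0 + 0 + 0 + (0 + 0)) + a.a.b.0 has moves --a--▸ p2, --a--▸ p3, --b--▸ p4
  p2 = a.b.0 has moves --a--▸ p5
  p3 = b.0 | 0 has moves --b--▸ p6
  p4 = 0 | a.0 has moves --a--▸ p6
  p5 = b.0 has moves --b--▸ p7
  p6 = 0 | 0 has moves deadlocked
  p7 = 0 has moves deadlocked
Reachable graph of Q (8 states):
  q0 = a.(b.0 | a.0 + (0 + 0 + (0 + 0)) + a.a.b.0) has moves --a--▸ q1
  q1 = b.0 | a.0 + (0 + 0 + (0 + 0)) + a.a.b.0 has moves --a--▸ q2, --a--▸ q3, --b--▸ q4
  q2 = a.b.0 has moves --a--▸ q5
  q3 = b.0 | 0 has moves --b--▸ q6
  q4 = 0 | a.0 has moves --a--▸ q6
  q5 = b.0 has moves --b--▸ q7
  q6 = 0 | 0 has moves deadlocked
  q7 = 0 has moves deadlocked
Partition-refinement fixed point:
  B0 = {p0, q0}
  B1 = {p1, q1}
  B2 = {p2, q2}
  B3 = {p3, p5, q3, q5}
  B4 = {p6, p7, q6, q7}
  B5 = {p4, q4}
p0 ∈ B0, q0 ∈ B0 → same block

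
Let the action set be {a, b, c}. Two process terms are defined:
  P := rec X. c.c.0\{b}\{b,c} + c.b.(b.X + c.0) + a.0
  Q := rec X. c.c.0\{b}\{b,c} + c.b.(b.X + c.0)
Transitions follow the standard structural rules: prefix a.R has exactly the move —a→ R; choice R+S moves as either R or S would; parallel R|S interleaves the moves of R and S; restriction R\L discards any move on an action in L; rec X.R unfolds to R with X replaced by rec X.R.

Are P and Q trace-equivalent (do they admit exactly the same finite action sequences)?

Reachable graph of P (6 states):
  s0 = rec X. c.c.0\{b}\{b,c} + c.b.(b.X + c.0) + a.0 | —a→ s1, —c→ s2, —c→ s3
  s1 = 0 | stopped
  s2 = b.(b.(rec X. c.c.0\{b}\{b,c} + c.b.(b.X + c.0) + a.0) + c.0) | —b→ s4
  s3 = c.0\{b}\{b,c} | —c→ s5
  s4 = b.(rec X. c.c.0\{b}\{b,c} + c.b.(b.X + c.0) + a.0) + c.0 | —b→ s0, —c→ s1
  s5 = 0\{b}\{b,c} | stopped
Reachable graph of Q (6 states):
  t0 = rec X. c.c.0\{b}\{b,c} + c.b.(b.X + c.0) | —c→ t1, —c→ t2
  t1 = b.(b.(rec X. c.c.0\{b}\{b,c} + c.b.(b.X + c.0)) + c.0) | —b→ t3
  t2 = c.0\{b}\{b,c} | —c→ t4
  t3 = b.(rec X. c.c.0\{b}\{b,c} + c.b.(b.X + c.0)) + c.0 | —b→ t0, —c→ t5
  t4 = 0\{b}\{b,c} | stopped
  t5 = 0 | stopped
Executing a from P (initial set {s0}):
  [1] a ⇒ {s1}
  P completes σ.
Executing a from Q (initial set {t0}):
  [1] a ⇒ ∅  — Q cannot continue

NO — witness ⟨a⟩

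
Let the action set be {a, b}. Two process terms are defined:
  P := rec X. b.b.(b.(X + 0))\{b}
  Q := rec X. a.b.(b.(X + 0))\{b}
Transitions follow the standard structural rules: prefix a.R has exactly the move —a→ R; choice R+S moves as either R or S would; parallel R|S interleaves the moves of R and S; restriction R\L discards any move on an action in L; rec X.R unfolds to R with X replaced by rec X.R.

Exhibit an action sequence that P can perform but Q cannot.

Reachable graph of P (3 states):
  s0 = rec X. b.b.(b.(X + 0))\{b} :: ··b··> s1
  s1 = b.(b.((rec X. b.b.(b.(X + 0))\{b}) + 0))\{b} :: ··b··> s2
  s2 = (b.((rec X. b.b.(b.(X + 0))\{b}) + 0))\{b} :: (no moves)
Reachable graph of Q (3 states):
  t0 = rec X. a.b.(b.(X + 0))\{b} :: ··a··> t1
  t1 = b.(b.((rec X. a.b.(b.(X + 0))\{b}) + 0))\{b} :: ··b··> t2
  t2 = (b.((rec X. a.b.(b.(X + 0))\{b}) + 0))\{b} :: (no moves)
Run σ = ⟨b⟩ on P: start {s0}
  [1] b ⇒ {s1}
  ✓ P
Run σ = ⟨b⟩ on Q: start {t0}
  [1] b ⇒ ∅  — Q cannot continue

b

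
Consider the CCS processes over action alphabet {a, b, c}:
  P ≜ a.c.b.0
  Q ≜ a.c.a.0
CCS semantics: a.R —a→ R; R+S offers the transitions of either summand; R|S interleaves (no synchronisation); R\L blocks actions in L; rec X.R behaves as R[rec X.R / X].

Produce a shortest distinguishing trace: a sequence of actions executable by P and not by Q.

LTS(P): 4 reachable states
  u0 = a.c.b.0 → ··a··> u1
  u1 = c.b.0 → ··c··> u2
  u2 = b.0 → ··b··> u3
  u3 = 0 → (no moves)
LTS(Q): 4 reachable states
  v0 = a.c.a.0 → ··a··> v1
  v1 = c.a.0 → ··c··> v2
  v2 = a.0 → ··a··> v3
  v3 = 0 → (no moves)
Executing acb from P (initial set {u0}):
  after a @ step 1: {u1}
  after c @ step 2: {u2}
  after b @ step 3: {u3}
  — P admits the full trace.
Executing acb from Q (initial set {v0}):
  after a @ step 1: {v1}
  after c @ step 2: {v2}
  after b @ step 3: ∅ (Q stuck)

acb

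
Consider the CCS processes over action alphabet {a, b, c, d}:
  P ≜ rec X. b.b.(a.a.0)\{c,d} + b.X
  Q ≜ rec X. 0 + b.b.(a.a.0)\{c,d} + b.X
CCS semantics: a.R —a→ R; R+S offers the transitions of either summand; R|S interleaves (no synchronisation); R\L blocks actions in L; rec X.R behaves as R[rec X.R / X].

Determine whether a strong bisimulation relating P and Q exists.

P's transition system — 5 states:
  m0 = rec X. b.b.(a.a.0)\{c,d} + b.X | ··b··> m0, ··b··> m1
  m1 = b.(a.a.0)\{c,d} | ··b··> m2
  m2 = (a.a.0)\{c,d} | ··a··> m3
  m3 = (a.0)\{c,d} | ··a··> m4
  m4 = 0\{c,d} | ·
Q's transition system — 5 states:
  n0 = rec X. 0 + b.b.(a.a.0)\{c,d} + b.X | ··b··> n0, ··b··> n1
  n1 = b.(a.a.0)\{c,d} | ··b··> n2
  n2 = (a.a.0)\{c,d} | ··a··> n3
  n3 = (a.0)\{c,d} | ··a··> n4
  n4 = 0\{c,d} | ·
Partition-refinement fixed point:
  B0 = {m0, n0}
  B1 = {m1, n1}
  B2 = {m2, n2}
  B3 = {m3, n3}
  B4 = {m4, n4}
m0 ∈ B0, n0 ∈ B0 → same block

P ~ Q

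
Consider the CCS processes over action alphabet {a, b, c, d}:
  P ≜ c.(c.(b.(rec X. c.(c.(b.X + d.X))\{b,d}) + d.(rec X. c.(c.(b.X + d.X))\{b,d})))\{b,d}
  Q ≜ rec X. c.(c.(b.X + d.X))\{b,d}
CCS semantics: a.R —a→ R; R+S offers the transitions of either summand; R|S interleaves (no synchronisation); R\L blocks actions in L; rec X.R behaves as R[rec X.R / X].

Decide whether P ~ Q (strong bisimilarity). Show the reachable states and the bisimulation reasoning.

P's transition system — 3 states:
  p0 = c.(c.(b.(rec X. c.(c.(b.X + d.X))\{b,d}) + d.(rec X. c.(c.(b.X + d.X))\{b,d})))\{b,d} | ··c··> p1
  p1 = (c.(b.(rec X. c.(c.(b.X + d.X))\{b,d}) + d.(rec X. c.(c.(b.X + d.X))\{b,d})))\{b,d} | ··c··> p2
  p2 = (b.(rec X. c.(c.(b.X + d.X))\{b,d}) + d.(rec X. c.(c.(b.X + d.X))\{b,d}))\{b,d} | stopped
Q's transition system — 3 states:
  q0 = rec X. c.(c.(b.X + d.X))\{b,d} | ··c··> q1
  q1 = (c.(b.(rec X. c.(c.(b.X + d.X))\{b,d}) + d.(rec X. c.(c.(b.X + d.X))\{b,d})))\{b,d} | ··c··> q2
  q2 = (b.(rec X. c.(c.(b.X + d.X))\{b,d}) + d.(rec X. c.(c.(b.X + d.X))\{b,d}))\{b,d} | stopped
Coarsest stable partition (strong bisimilarity classes):
  B0 = {p0, q0}
  B1 = {p1, q1}
  B2 = {p2, q2}
p0 ∈ B0, q0 ∈ B0 → same block

P ~ Q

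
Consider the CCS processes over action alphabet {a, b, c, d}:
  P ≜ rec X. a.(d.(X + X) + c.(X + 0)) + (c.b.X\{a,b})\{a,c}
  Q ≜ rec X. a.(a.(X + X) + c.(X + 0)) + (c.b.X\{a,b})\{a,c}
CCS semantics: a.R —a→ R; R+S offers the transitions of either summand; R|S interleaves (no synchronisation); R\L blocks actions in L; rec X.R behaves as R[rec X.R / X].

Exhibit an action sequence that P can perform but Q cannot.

ad

Reachable graph of P (4 states):
  u0 = rec X. a.(d.(X + X) + c.(X + 0)) + (c.b.X\{a,b})\{a,c} :: ··a··> u1
  u1 = d.((rec X. a.(d.(X + X) + c.(X + 0)) + (c.b.X\{a,b})\{a,c}) + (rec X. a.(d.(X + X) + c.(X + 0)) + (c.b.X\{a,b})\{a,c})) + c.((rec X. a.(d.(X + X) + c.(X + 0)) + (c.b.X\{a,b})\{a,c}) + 0) :: ··c··> u2, ··d··> u3
  u2 = (rec X. a.(d.(X + X) + c.(X + 0)) + (c.b.X\{a,b})\{a,c}) + 0 :: ··a··> u1
  u3 = (rec X. a.(d.(X + X) + c.(X + 0)) + (c.b.X\{a,b})\{a,c}) + (rec X. a.(d.(X + X) + c.(X + 0)) + (c.b.X\{a,b})\{a,c}) :: ··a··> u1
Reachable graph of Q (4 states):
  v0 = rec X. a.(a.(X + X) + c.(X + 0)) + (c.b.X\{a,b})\{a,c} :: ··a··> v1
  v1 = a.((rec X. a.(a.(X + X) + c.(X + 0)) + (c.b.X\{a,b})\{a,c}) + (rec X. a.(a.(X + X) + c.(X + 0)) + (c.b.X\{a,b})\{a,c})) + c.((rec X. a.(a.(X + X) + c.(X + 0)) + (c.b.X\{a,b})\{a,c}) + 0) :: ··a··> v2, ··c··> v3
  v2 = (rec X. a.(a.(X + X) + c.(X + 0)) + (c.b.X\{a,b})\{a,c}) + (rec X. a.(a.(X + X) + c.(X + 0)) + (c.b.X\{a,b})\{a,c}) :: ··a··> v1
  v3 = (rec X. a.(a.(X + X) + c.(X + 0)) + (c.b.X\{a,b})\{a,c}) + 0 :: ··a··> v1
Executing ad from P (initial set {u0}):
  step 1 (a): {u1}
  step 2 (d): {u3}
  P completes σ.
Executing ad from Q (initial set {v0}):
  step 1 (a): {v1}
  step 2 (d): no successor for Q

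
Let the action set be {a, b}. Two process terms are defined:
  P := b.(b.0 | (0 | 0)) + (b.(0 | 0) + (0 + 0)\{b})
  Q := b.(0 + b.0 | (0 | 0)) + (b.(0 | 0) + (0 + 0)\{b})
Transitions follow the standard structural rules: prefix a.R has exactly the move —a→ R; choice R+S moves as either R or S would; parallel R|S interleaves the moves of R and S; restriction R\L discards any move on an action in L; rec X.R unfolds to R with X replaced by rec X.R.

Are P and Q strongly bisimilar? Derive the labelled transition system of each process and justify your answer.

LTS(P): 4 reachable states
  u0 = b.(b.0 | (0 | 0)) + (b.(0 | 0) + (0 + 0)\{b}) | —b→ u1, —b→ u2
  u1 = 0 | 0 | ·
  u2 = b.0 | (0 | 0) | —b→ u3
  u3 = 0 | (0 | 0) | ·
LTS(Q): 4 reachable states
  v0 = b.(0 + b.0 | (0 | 0)) + (b.(0 | 0) + (0 + 0)\{b}) | —b→ v1, —b→ v2
  v1 = 0 + b.0 | (0 | 0) | —b→ v3
  v2 = 0 | 0 | ·
  v3 = 0 | (0 | 0) | ·
Coarsest stable partition (strong bisimilarity classes):
  B0 = {u0, v0}
  B1 = {u2, v1}
  B2 = {u1, u3, v2, v3}
u0 ∈ B0, v0 ∈ B0 → same block

P ~ Q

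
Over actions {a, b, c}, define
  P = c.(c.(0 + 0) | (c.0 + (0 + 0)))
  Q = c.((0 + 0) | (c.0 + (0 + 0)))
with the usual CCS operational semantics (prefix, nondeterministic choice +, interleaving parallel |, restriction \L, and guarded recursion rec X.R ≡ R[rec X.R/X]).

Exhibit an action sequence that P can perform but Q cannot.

ccc

LTS(P): 5 reachable states
  s0 = c.(c.(0 + 0) | (c.0 + (0 + 0))) :: ··c··> s1
  s1 = c.(0 + 0) | (c.0 + (0 + 0)) :: ··c··> s2, ··c··> s3
  s2 = (0 + 0) | (c.0 + (0 + 0)) :: ··c··> s4
  s3 = c.(0 + 0) | 0 :: ··c··> s4
  s4 = (0 + 0) | 0 :: deadlocked
LTS(Q): 3 reachable states
  t0 = c.((0 + 0) | (c.0 + (0 + 0))) :: ··c··> t1
  t1 = (0 + 0) | (c.0 + (0 + 0)) :: ··c··> t2
  t2 = (0 + 0) | 0 :: deadlocked
Run σ = ⟨ccc⟩ on P: start {s0}
  [1] c ⇒ {s1}
  [2] c ⇒ {s2, s3}
  [3] c ⇒ {s4}
  P completes σ.
Run σ = ⟨ccc⟩ on Q: start {t0}
  [1] c ⇒ {t1}
  [2] c ⇒ {t2}
  [3] c ⇒ no successor for Q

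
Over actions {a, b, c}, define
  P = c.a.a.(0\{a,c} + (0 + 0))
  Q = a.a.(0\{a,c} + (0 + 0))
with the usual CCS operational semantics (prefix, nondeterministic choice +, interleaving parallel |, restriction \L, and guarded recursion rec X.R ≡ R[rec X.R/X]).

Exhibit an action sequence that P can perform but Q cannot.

P's transition system — 4 states:
  s0 = c.a.a.(0\{a,c} + (0 + 0)) → =c=> s1
  s1 = a.a.(0\{a,c} + (0 + 0)) → =a=> s2
  s2 = a.(0\{a,c} + (0 + 0)) → =a=> s3
  s3 = 0\{a,c} + (0 + 0) → stopped
Q's transition system — 3 states:
  t0 = a.a.(0\{a,c} + (0 + 0)) → =a=> t1
  t1 = a.(0\{a,c} + (0 + 0)) → =a=> t2
  t2 = 0\{a,c} + (0 + 0) → stopped
Executing c from P (initial set {s0}):
  after c @ step 1: {s1}
  P completes σ.
Executing c from Q (initial set {t0}):
  after c @ step 1: no successor for Q

c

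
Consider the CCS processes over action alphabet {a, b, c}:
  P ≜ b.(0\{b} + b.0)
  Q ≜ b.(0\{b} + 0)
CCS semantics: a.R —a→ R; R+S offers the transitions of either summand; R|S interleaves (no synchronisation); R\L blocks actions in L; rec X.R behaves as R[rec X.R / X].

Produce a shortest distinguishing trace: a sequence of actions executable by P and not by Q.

Reachable graph of P (3 states):
  s0 = b.(0\{b} + b.0) has moves -b-> s1
  s1 = 0\{b} + b.0 has moves -b-> s2
  s2 = 0 has moves ∅
Reachable graph of Q (2 states):
  t0 = b.(0\{b} + 0) has moves -b-> t1
  t1 = 0\{b} + 0 has moves ∅
Run σ = ⟨bb⟩ on P: start {s0}
  [1] b ⇒ {s1}
  [2] b ⇒ {s2}
  P completes σ.
Run σ = ⟨bb⟩ on Q: start {t0}
  [1] b ⇒ {t1}
  [2] b ⇒ ∅  — Q cannot continue

bb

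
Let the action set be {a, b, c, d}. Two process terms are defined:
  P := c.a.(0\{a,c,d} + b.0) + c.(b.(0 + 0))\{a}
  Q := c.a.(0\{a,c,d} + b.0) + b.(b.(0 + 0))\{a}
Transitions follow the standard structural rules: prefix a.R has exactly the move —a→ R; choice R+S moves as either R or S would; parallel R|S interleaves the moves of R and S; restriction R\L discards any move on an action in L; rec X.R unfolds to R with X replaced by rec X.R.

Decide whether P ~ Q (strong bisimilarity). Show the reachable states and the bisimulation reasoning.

LTS(P): 6 reachable states
  s0 = c.a.(0\{a,c,d} + b.0) + c.(b.(0 + 0))\{a} :: -c-> s1, -c-> s2
  s1 = (b.(0 + 0))\{a} :: -b-> s3
  s2 = a.(0\{a,c,d} + b.0) :: -a-> s4
  s3 = (0 + 0)\{a} :: stopped
  s4 = 0\{a,c,d} + b.0 :: -b-> s5
  s5 = 0 :: stopped
LTS(Q): 6 reachable states
  t0 = c.a.(0\{a,c,d} + b.0) + b.(b.(0 + 0))\{a} :: -b-> t1, -c-> t2
  t1 = (b.(0 + 0))\{a} :: -b-> t3
  t2 = a.(0\{a,c,d} + b.0) :: -a-> t4
  t3 = (0 + 0)\{a} :: stopped
  t4 = 0\{a,c,d} + b.0 :: -b-> t5
  t5 = 0 :: stopped
Bisimilarity quotient blocks:
  B0 = {s0}
  B1 = {s1, s4, t1, t4}
  B2 = {s3, s5, t3, t5}
  B3 = {s2, t2}
  B4 = {t0}
s0 ∈ B0, t0 ∈ B4 → different blocks

not bisimilar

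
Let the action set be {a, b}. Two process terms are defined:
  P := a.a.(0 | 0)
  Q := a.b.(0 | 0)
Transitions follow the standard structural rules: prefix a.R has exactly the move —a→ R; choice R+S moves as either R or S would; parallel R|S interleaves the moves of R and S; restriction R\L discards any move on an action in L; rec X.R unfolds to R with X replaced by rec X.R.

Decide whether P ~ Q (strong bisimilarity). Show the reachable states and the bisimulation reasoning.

NO

Reachable graph of P (3 states):
  m0 = a.a.(0 | 0) | -a-> m1
  m1 = a.(0 | 0) | -a-> m2
  m2 = 0 | 0 | stopped
Reachable graph of Q (3 states):
  n0 = a.b.(0 | 0) | -a-> n1
  n1 = b.(0 | 0) | -b-> n2
  n2 = 0 | 0 | stopped
Partition-refinement fixed point:
  B0 = {m0}
  B1 = {m1}
  B2 = {m2, n2}
  B3 = {n0}
  B4 = {n1}
m0 ∈ B0, n0 ∈ B3 → different blocks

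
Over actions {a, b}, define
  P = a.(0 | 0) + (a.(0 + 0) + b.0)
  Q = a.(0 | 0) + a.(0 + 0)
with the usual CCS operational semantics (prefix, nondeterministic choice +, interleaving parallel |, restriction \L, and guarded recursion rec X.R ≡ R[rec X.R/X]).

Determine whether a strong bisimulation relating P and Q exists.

not bisimilar

LTS(P): 4 reachable states
  m0 = a.(0 | 0) + (a.(0 + 0) + b.0) → =a=> m1, =a=> m2, =b=> m3
  m1 = 0 + 0 → ∅
  m2 = 0 | 0 → ∅
  m3 = 0 → ∅
LTS(Q): 3 reachable states
  n0 = a.(0 | 0) + a.(0 + 0) → =a=> n1, =a=> n2
  n1 = 0 + 0 → ∅
  n2 = 0 | 0 → ∅
Bisimilarity quotient blocks:
  B0 = {m0}
  B1 = {m1, m2, m3, n1, n2}
  B2 = {n0}
m0 ∈ B0, n0 ∈ B2 → different blocks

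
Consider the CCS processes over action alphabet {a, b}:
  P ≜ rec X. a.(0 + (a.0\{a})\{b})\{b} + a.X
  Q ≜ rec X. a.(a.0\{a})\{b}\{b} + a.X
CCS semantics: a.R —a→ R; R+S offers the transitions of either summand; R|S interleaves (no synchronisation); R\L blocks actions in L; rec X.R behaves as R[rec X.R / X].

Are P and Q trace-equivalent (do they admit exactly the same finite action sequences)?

trace-equivalent

Reachable graph of P (3 states):
  s0 = rec X. a.(0 + (a.0\{a})\{b})\{b} + a.X → -a-> s0, -a-> s1
  s1 = (0 + (a.0\{a})\{b})\{b} → -a-> s2
  s2 = 0\{a}\{b}\{b} → stopped
Reachable graph of Q (3 states):
  t0 = rec X. a.(a.0\{a})\{b}\{b} + a.X → -a-> t0, -a-> t1
  t1 = (a.0\{a})\{b}\{b} → -a-> t2
  t2 = 0\{a}\{b}\{b} → stopped
Partition-refinement fixed point:
  B0 = {s0, t0}
  B1 = {s1, t1}
  B2 = {s2, t2}
s0 ∈ B0, t0 ∈ B0 → same block
Bisimilar ⇒ trace-equivalent.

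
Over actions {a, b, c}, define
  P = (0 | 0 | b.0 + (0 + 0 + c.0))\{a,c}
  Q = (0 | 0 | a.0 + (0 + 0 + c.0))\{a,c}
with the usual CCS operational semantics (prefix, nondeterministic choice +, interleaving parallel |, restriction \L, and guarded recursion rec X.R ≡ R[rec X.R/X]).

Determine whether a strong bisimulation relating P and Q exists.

P's transition system — 2 states:
  s0 = (0 | 0 | b.0 + (0 + 0 + c.0))\{a,c} has moves -b-> s1
  s1 = (0 | 0 | 0)\{a,c} has moves ∅
Q's transition system — 1 states:
  t0 = (0 | 0 | a.0 + (0 + 0 + c.0))\{a,c} has moves ∅
Bisimilarity quotient blocks:
  B0 = {s0}
  B1 = {s1, t0}
s0 ∈ B0, t0 ∈ B1 → different blocks

P ≁ Q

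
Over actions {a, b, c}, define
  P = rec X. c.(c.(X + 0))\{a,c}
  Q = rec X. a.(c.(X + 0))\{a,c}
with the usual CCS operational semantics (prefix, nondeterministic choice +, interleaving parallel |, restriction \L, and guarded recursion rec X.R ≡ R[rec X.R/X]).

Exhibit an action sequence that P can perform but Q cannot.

c

Reachable graph of P (2 states):
  p0 = rec X. c.(c.(X + 0))\{a,c} | —c→ p1
  p1 = (c.((rec X. c.(c.(X + 0))\{a,c}) + 0))\{a,c} | stopped
Reachable graph of Q (2 states):
  q0 = rec X. a.(c.(X + 0))\{a,c} | —a→ q1
  q1 = (c.((rec X. a.(c.(X + 0))\{a,c}) + 0))\{a,c} | stopped
Trace ⟨c⟩ through P, begin at {p0}:
  step 1 (c): {p1}
  — P admits the full trace.
Trace ⟨c⟩ through Q, begin at {q0}:
  step 1 (c): ∅  — Q cannot continue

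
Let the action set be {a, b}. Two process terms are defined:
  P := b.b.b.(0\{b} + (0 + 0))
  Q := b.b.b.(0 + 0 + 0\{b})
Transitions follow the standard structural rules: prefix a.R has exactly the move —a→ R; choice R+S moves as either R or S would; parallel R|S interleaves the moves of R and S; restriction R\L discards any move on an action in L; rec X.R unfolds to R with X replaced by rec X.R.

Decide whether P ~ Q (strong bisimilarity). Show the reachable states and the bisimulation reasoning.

P's transition system — 4 states:
  p0 = b.b.b.(0\{b} + (0 + 0)) → —b→ p1
  p1 = b.b.(0\{b} + (0 + 0)) → —b→ p2
  p2 = b.(0\{b} + (0 + 0)) → —b→ p3
  p3 = 0\{b} + (0 + 0) → (no moves)
Q's transition system — 4 states:
  q0 = b.b.b.(0 + 0 + 0\{b}) → —b→ q1
  q1 = b.b.(0 + 0 + 0\{b}) → —b→ q2
  q2 = b.(0 + 0 + 0\{b}) → —b→ q3
  q3 = 0 + 0 + 0\{b} → (no moves)
Partition-refinement fixed point:
  B0 = {p0, q0}
  B1 = {p1, q1}
  B2 = {p2, q2}
  B3 = {p3, q3}
p0 ∈ B0, q0 ∈ B0 → same block

YES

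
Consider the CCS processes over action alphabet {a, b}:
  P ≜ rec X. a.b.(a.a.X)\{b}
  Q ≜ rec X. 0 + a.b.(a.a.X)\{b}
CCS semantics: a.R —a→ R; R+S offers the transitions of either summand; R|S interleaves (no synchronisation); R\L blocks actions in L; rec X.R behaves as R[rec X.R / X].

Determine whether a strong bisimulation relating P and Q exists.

bisimilar

LTS(P): 6 reachable states
  u0 = rec X. a.b.(a.a.X)\{b} :: -a-> u1
  u1 = b.(a.a.(rec X. a.b.(a.a.X)\{b}))\{b} :: -b-> u2
  u2 = (a.a.(rec X. a.b.(a.a.X)\{b}))\{b} :: -a-> u3
  u3 = (a.(rec X. a.b.(a.a.X)\{b}))\{b} :: -a-> u4
  u4 = (rec X. a.b.(a.a.X)\{b})\{b} :: -a-> u5
  u5 = (b.(a.a.(rec X. a.b.(a.a.X)\{b}))\{b})\{b} :: ·
LTS(Q): 6 reachable states
  v0 = rec X. 0 + a.b.(a.a.X)\{b} :: -a-> v1
  v1 = b.(a.a.(rec X. 0 + a.b.(a.a.X)\{b}))\{b} :: -b-> v2
  v2 = (a.a.(rec X. 0 + a.b.(a.a.X)\{b}))\{b} :: -a-> v3
  v3 = (a.(rec X. 0 + a.b.(a.a.X)\{b}))\{b} :: -a-> v4
  v4 = (rec X. 0 + a.b.(a.a.X)\{b})\{b} :: -a-> v5
  v5 = (b.(a.a.(rec X. 0 + a.b.(a.a.X)\{b}))\{b})\{b} :: ·
Bisimilarity quotient blocks:
  B0 = {u0, v0}
  B1 = {u1, v1}
  B2 = {u2, v2}
  B3 = {u3, v3}
  B4 = {u4, v4}
  B5 = {u5, v5}
u0 ∈ B0, v0 ∈ B0 → same block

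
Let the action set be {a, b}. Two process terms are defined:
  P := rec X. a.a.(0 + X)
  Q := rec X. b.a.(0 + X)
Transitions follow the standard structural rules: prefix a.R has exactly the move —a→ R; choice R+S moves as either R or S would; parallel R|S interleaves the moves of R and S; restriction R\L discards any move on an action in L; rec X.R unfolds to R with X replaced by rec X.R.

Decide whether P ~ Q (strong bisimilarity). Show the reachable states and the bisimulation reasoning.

not bisimilar

P's transition system — 3 states:
  u0 = rec X. a.a.(0 + X) | —a→ u1
  u1 = a.(0 + (rec X. a.a.(0 + X))) | —a→ u2
  u2 = 0 + (rec X. a.a.(0 + X)) | —a→ u1
Q's transition system — 3 states:
  v0 = rec X. b.a.(0 + X) | —b→ v1
  v1 = a.(0 + (rec X. b.a.(0 + X))) | —a→ v2
  v2 = 0 + (rec X. b.a.(0 + X)) | —b→ v1
Bisimilarity quotient blocks:
  B0 = {u0, u1, u2}
  B1 = {v0, v2}
  B2 = {v1}
u0 ∈ B0, v0 ∈ B1 → different blocks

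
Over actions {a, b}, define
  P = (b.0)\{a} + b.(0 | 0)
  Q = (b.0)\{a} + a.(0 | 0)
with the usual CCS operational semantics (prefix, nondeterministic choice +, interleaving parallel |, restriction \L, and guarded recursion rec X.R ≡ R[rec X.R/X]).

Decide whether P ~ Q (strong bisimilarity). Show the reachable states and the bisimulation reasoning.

not bisimilar

P's transition system — 3 states:
  s0 = (b.0)\{a} + b.(0 | 0) ⊢ —b→ s1, —b→ s2
  s1 = 0 | 0 ⊢ ·
  s2 = 0\{a} ⊢ ·
Q's transition system — 3 states:
  t0 = (b.0)\{a} + a.(0 | 0) ⊢ —a→ t1, —b→ t2
  t1 = 0 | 0 ⊢ ·
  t2 = 0\{a} ⊢ ·
Partition-refinement fixed point:
  B0 = {s0}
  B1 = {s1, s2, t1, t2}
  B2 = {t0}
s0 ∈ B0, t0 ∈ B2 → different blocks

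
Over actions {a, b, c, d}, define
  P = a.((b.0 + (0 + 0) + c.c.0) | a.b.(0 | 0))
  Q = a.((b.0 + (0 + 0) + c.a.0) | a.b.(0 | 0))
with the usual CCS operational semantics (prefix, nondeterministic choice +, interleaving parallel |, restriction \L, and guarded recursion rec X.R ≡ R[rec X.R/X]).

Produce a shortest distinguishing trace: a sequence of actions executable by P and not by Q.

acc

Reachable graph of P (10 states):
  m0 = a.((b.0 + (0 + 0) + c.c.0) | a.b.(0 | 0)) | ··a··> m1
  m1 = (b.0 + (0 + 0) + c.c.0) | a.b.(0 | 0) | ··a··> m2, ··b··> m3, ··c··> m4
  m2 = (b.0 + (0 + 0) + c.c.0) | b.(0 | 0) | ··b··> m5, ··b··> m6, ··c··> m7
  m3 = 0 | a.b.(0 | 0) | ··a··> m6
  m4 = c.0 | a.b.(0 | 0) | ··a··> m7, ··c··> m3
  m5 = (b.0 + (0 + 0) + c.c.0) | (0 | 0) | ··b··> m8, ··c··> m9
  m6 = 0 | b.(0 | 0) | ··b··> m8
  m7 = c.0 | b.(0 | 0) | ··b··> m9, ··c··> m6
  m8 = 0 | (0 | 0) | deadlocked
  m9 = c.0 | (0 | 0) | ··c··> m8
Reachable graph of Q (10 states):
  n0 = a.((b.0 + (0 + 0) + c.a.0) | a.b.(0 | 0)) | ··a··> n1
  n1 = (b.0 + (0 + 0) + c.a.0) | a.b.(0 | 0) | ··a··> n2, ··b··> n3, ··c··> n4
  n2 = (b.0 + (0 + 0) + c.a.0) | b.(0 | 0) | ··b··> n5, ··b··> n6, ··c··> n7
  n3 = 0 | a.b.(0 | 0) | ··a··> n6
  n4 = a.0 | a.b.(0 | 0) | ··a··> n3, ··a··> n7
  n5 = (b.0 + (0 + 0) + c.a.0) | (0 | 0) | ··b··> n8, ··c··> n9
  n6 = 0 | b.(0 | 0) | ··b··> n8
  n7 = a.0 | b.(0 | 0) | ··a··> n6, ··b··> n9
  n8 = 0 | (0 | 0) | deadlocked
  n9 = a.0 | (0 | 0) | ··a··> n8
Executing acc from P (initial set {m0}):
  step 1 (a): {m1}
  step 2 (c): {m4}
  step 3 (c): {m3}
  P completes σ.
Executing acc from Q (initial set {n0}):
  step 1 (a): {n1}
  step 2 (c): {n4}
  step 3 (c): no successor for Q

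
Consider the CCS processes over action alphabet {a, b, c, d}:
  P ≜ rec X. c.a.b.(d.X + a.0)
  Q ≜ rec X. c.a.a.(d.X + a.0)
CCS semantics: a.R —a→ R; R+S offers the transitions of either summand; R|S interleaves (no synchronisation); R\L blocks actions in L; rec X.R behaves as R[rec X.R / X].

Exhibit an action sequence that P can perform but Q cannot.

cab

P's transition system — 5 states:
  u0 = rec X. c.a.b.(d.X + a.0) has moves --c--▸ u1
  u1 = a.b.(d.(rec X. c.a.b.(d.X + a.0)) + a.0) has moves --a--▸ u2
  u2 = b.(d.(rec X. c.a.b.(d.X + a.0)) + a.0) has moves --b--▸ u3
  u3 = d.(rec X. c.a.b.(d.X + a.0)) + a.0 has moves --a--▸ u4, --d--▸ u0
  u4 = 0 has moves ·
Q's transition system — 5 states:
  v0 = rec X. c.a.a.(d.X + a.0) has moves --c--▸ v1
  v1 = a.a.(d.(rec X. c.a.a.(d.X + a.0)) + a.0) has moves --a--▸ v2
  v2 = a.(d.(rec X. c.a.a.(d.X + a.0)) + a.0) has moves --a--▸ v3
  v3 = d.(rec X. c.a.a.(d.X + a.0)) + a.0 has moves --a--▸ v4, --d--▸ v0
  v4 = 0 has moves ·
Run σ = ⟨cab⟩ on P: start {u0}
  after c @ step 1: {u1}
  after a @ step 2: {u2}
  after b @ step 3: {u3}
  ✓ P
Run σ = ⟨cab⟩ on Q: start {v0}
  after c @ step 1: {v1}
  after a @ step 2: {v2}
  after b @ step 3: no successor for Q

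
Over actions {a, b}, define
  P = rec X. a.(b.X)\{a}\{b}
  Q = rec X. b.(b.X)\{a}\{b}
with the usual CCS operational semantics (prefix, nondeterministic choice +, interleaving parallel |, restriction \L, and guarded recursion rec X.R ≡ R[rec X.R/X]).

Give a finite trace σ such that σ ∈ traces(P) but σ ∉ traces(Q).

a

LTS(P): 2 reachable states
  s0 = rec X. a.(b.X)\{a}\{b} has moves ··a··> s1
  s1 = (b.(rec X. a.(b.X)\{a}\{b}))\{a}\{b} has moves stopped
LTS(Q): 2 reachable states
  t0 = rec X. b.(b.X)\{a}\{b} has moves ··b··> t1
  t1 = (b.(rec X. b.(b.X)\{a}\{b}))\{a}\{b} has moves stopped
Executing a from P (initial set {s0}):
  step 1 (a): {s1}
  ✓ P
Executing a from Q (initial set {t0}):
  step 1 (a): ∅  — Q cannot continue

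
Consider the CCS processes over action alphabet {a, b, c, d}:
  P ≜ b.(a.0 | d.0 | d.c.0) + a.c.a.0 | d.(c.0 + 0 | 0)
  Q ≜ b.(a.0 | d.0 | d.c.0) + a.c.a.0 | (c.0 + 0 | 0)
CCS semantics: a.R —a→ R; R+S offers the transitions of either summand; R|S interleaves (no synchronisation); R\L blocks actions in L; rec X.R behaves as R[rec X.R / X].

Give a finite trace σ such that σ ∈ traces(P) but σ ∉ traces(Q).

Reachable graph of P (24 states):
  m0 = b.(a.0 | d.0 | d.c.0) + a.c.a.0 | d.(c.0 + 0 | 0) → -a-> m1, -b-> m2, -d-> m3
  m1 = c.a.0 | d.(c.0 + 0 | 0) → -c-> m4, -d-> m5
  m2 = a.0 | d.0 | d.c.0 → -a-> m6, -d-> m7, -d-> m8
  m3 = a.c.a.0 | (c.0 + 0 | 0) → -a-> m5, -c-> m9
  m4 = a.0 | d.(c.0 + 0 | 0) → -a-> m10, -d-> m11
  m5 = c.a.0 | (c.0 + 0 | 0) → -c-> m11, -c-> m12
  m6 = 0 | d.0 | d.c.0 → -d-> m13, -d-> m14
  m7 = a.0 | 0 | d.c.0 → -a-> m13, -d-> m15
  m8 = a.0 | d.0 | c.0 → -a-> m14, -c-> m16, -d-> m15
  m9 = a.c.a.0 | 0 → -a-> m12
  m10 = 0 | d.(c.0 + 0 | 0) → -d-> m17
  m11 = a.0 | (c.0 + 0 | 0) → -a-> m17, -c-> m18
  m12 = c.a.0 | 0 → -c-> m18
  m13 = 0 | 0 | d.c.0 → -d-> m19
  m14 = 0 | d.0 | c.0 → -c-> m20, -d-> m19
  m15 = a.0 | 0 | c.0 → -a-> m19, -c-> m21
  m16 = a.0 | d.0 | 0 → -a-> m20, -d-> m21
  m17 = 0 | (c.0 + 0 | 0) → -c-> m22
  m18 = a.0 | 0 → -a-> m22
  m19 = 0 | 0 | c.0 → -c-> m23
  m20 = 0 | d.0 | 0 → -d-> m23
  m21 = a.0 | 0 | 0 → -a-> m23
  m22 = 0 | 0 → stopped
  m23 = 0 | 0 | 0 → stopped
Reachable graph of Q (20 states):
  n0 = b.(a.0 | d.0 | d.c.0) + a.c.a.0 | (c.0 + 0 | 0) → -a-> n1, -b-> n2, -c-> n3
  n1 = c.a.0 | (c.0 + 0 | 0) → -c-> n4, -c-> n5
  n2 = a.0 | d.0 | d.c.0 → -a-> n6, -d-> n7, -d-> n8
  n3 = a.c.a.0 | 0 → -a-> n5
  n4 = a.0 | (c.0 + 0 | 0) → -a-> n9, -c-> n10
  n5 = c.a.0 | 0 → -c-> n10
  n6 = 0 | d.0 | d.c.0 → -d-> n11, -d-> n12
  n7 = a.0 | 0 | d.c.0 → -a-> n11, -d-> n13
  n8 = a.0 | d.0 | c.0 → -a-> n12, -c-> n14, -d-> n13
  n9 = 0 | (c.0 + 0 | 0) → -c-> n15
  n10 = a.0 | 0 → -a-> n15
  n11 = 0 | 0 | d.c.0 → -d-> n16
  n12 = 0 | d.0 | c.0 → -c-> n17, -d-> n16
  n13 = a.0 | 0 | c.0 → -a-> n16, -c-> n18
  n14 = a.0 | d.0 | 0 → -a-> n17, -d-> n18
  n15 = 0 | 0 → stopped
  n16 = 0 | 0 | c.0 → -c-> n19
  n17 = 0 | d.0 | 0 → -d-> n19
  n18 = a.0 | 0 | 0 → -a-> n19
  n19 = 0 | 0 | 0 → stopped
Trace ⟨d⟩ through P, begin at {m0}:
  [1] d ⇒ {m3}
  — P admits the full trace.
Trace ⟨d⟩ through Q, begin at {n0}:
  [1] d ⇒ no successor for Q

d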